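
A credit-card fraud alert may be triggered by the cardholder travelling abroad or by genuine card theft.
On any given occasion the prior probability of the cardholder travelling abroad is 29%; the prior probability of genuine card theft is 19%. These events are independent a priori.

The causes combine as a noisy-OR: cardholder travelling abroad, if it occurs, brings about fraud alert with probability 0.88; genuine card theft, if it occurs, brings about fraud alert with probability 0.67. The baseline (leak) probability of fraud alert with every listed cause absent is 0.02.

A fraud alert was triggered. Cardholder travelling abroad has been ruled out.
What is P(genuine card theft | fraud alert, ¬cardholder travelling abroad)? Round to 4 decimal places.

P(genuine card theft | fraud alert, ¬cardholder travelling abroad) ≈ 0.8881

Under noisy-OR, P(fraud alert | causes) = 1 − (1−0.02)·∏(1−qᵢ) over the active causes.
By total probability over both values of genuine card theft:
  P(fraud alert | ¬cardholder travelling abroad) = 0.02×0.81 + 0.6766×0.19
        = 0.016200 + 0.128554 = 0.144754
Keeping only the genuine card theft-present terms gives 0.128554, so
  P(genuine card theft | fraud alert, ¬cardholder travelling abroad) = 0.128554 / 0.144754 ≈ 0.8881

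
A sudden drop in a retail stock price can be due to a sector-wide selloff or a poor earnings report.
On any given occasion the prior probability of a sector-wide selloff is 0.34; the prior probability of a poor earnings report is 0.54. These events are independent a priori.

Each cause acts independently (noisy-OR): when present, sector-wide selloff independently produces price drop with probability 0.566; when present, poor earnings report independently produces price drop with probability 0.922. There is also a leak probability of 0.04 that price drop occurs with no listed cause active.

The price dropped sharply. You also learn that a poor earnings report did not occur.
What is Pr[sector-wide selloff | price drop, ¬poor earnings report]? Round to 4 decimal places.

Under noisy-OR, P(price drop | causes) = 1 − (1−0.04)·∏(1−qᵢ) over the active causes.
Numerator (weight on configurations with sector-wide selloff): 0.58336*0.34 = 0.198342
Normalizer over all consistent configurations: 0.04*0.66 + 0.58336*0.34 = 0.224742
Posterior = 0.198342 / 0.224742 ≈ 0.8825

Pr[sector-wide selloff | price drop, ¬poor earnings report] ≈ 0.8825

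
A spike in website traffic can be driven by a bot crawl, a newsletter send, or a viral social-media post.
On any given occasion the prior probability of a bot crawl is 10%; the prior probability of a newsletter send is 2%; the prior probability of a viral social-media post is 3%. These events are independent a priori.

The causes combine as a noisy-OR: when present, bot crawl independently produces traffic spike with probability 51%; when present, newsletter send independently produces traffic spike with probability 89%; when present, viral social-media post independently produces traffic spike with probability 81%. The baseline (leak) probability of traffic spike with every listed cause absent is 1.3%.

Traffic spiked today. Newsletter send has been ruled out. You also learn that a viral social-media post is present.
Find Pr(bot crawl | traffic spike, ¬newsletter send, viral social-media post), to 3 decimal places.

Pr(bot crawl | traffic spike, ¬newsletter send, viral social-media post) ≈ 0.110

Under noisy-OR, P(traffic spike | causes) = 1 − (1−0.013)·∏(1−qᵢ) over the active causes.
For the numerator, keep only bot crawl=true terms: 0.90811·0.1 = 0.090811
Normalizer over all consistent configurations: 0.81247·0.9 + 0.90811·0.1 = 0.822034
P(bot crawl | traffic spike, ¬newsletter send, viral social-media post) = 0.090811/0.822034 ≈ 0.110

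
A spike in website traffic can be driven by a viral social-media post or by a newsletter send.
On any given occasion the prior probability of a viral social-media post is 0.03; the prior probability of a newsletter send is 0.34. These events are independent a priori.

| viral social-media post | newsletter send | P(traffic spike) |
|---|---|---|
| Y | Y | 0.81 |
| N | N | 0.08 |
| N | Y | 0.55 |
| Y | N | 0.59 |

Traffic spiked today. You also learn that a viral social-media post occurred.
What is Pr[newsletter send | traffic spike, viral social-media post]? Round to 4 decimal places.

By total probability over both values of newsletter send:
  P(traffic spike | viral social-media post) = 0.59*0.66 + 0.81*0.34
        = 0.389400 + 0.275400 = 0.664800
The terms with newsletter send present sum to 0.275400, so
  P(newsletter send | traffic spike, viral social-media post) = 0.275400 / 0.664800 ≈ 0.4143

Pr[newsletter send | traffic spike, viral social-media post] ≈ 0.4143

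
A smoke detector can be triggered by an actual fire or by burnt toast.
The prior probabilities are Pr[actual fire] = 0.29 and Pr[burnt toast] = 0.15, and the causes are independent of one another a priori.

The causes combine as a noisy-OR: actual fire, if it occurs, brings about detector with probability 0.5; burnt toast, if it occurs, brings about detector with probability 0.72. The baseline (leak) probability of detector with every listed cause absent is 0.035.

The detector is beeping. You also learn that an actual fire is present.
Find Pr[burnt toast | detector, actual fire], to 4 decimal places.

Under noisy-OR, P(detector | causes) = 1 − (1−0.035)·∏(1−qᵢ) over the active causes.
Weight on burnt toast=true, given the evidence: 0.8649×0.15 = 0.129735
Denominator P(detector | actual fire): 0.5175×0.85 + 0.8649×0.15 = 0.569610
Posterior = 0.129735 / 0.569610 ≈ 0.2278

Pr[burnt toast | detector, actual fire] ≈ 0.2278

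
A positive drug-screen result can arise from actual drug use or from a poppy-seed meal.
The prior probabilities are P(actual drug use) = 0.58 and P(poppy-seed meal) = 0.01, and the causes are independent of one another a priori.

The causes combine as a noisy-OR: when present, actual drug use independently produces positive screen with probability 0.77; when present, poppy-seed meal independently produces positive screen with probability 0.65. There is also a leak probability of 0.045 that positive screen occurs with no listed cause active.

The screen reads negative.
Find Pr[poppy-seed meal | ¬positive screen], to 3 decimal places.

Under noisy-OR, P(positive screen | causes) = 1 − (1−0.045)·∏(1−qᵢ) over the active causes.
Weight on poppy-seed meal=true, given the evidence: 0.001404 + 0.000446 = 0.001850
Denominator P(¬positive screen): 0.955×0.42×0.99 + 0.33425×0.42×0.01 + 0.21965×0.58×0.99 + 0.076877×0.58×0.01 = 0.525062
Posterior = 0.001850 / 0.525062 ≈ 0.004

Pr[poppy-seed meal | ¬positive screen] ≈ 0.004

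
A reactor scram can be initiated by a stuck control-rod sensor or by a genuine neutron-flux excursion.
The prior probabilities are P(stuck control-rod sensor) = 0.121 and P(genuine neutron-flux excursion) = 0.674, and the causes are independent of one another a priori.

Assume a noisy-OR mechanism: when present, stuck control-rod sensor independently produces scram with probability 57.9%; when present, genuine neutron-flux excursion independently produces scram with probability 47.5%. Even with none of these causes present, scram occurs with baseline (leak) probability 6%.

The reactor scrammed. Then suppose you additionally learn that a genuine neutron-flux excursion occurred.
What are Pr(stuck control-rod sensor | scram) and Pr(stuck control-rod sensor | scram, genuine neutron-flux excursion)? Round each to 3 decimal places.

Pr(stuck control-rod sensor | scram) ≈ 0.218; Pr(stuck control-rod sensor | scram, genuine neutron-flux excursion) ≈ 0.177

Under noisy-OR, P(scram | causes) = 1 − (1−0.06)·∏(1−qᵢ) over the active causes.
P(scram) = 0.06×0.879×0.326 + 0.5065×0.879×0.674 + 0.60426×0.121×0.326 + 0.792237×0.121×0.674 = 0.017193 + 0.300074 + 0.023836 + 0.064610 = 0.405713
Of this, 0.088446 comes from 0.023836 + 0.064610 (the stuck control-rod sensor=true cases).
So P(stuck control-rod sensor | scram) = 0.088446/0.405713 ≈ 0.218.

Now condition on the additional information:
For the numerator, keep only stuck control-rod sensor=true terms: 0.792237·0.121 = 0.095861
Normalizer over all consistent configurations: 0.5065·0.879 + 0.792237·0.121 = 0.541074
Posterior = 0.095861 / 0.541074 ≈ 0.177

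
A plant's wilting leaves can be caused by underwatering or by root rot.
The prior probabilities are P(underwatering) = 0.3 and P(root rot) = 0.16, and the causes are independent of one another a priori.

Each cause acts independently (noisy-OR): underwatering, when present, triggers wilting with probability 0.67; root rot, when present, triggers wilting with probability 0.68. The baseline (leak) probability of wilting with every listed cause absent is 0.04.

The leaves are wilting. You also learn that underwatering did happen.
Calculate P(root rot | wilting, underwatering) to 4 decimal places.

Under noisy-OR, P(wilting | causes) = 1 − (1−0.04)·∏(1−qᵢ) over the active causes.
Enumerate both values of root rot and weight by the priors:
  P(wilting | underwatering) = 0.6832*0.84 + 0.898624*0.16
        = 0.573888 + 0.143780 = 0.717668
Keeping only the root rot-present terms gives 0.143780, so
  P(root rot | wilting, underwatering) = 0.143780 / 0.717668 ≈ 0.2003

P(root rot | wilting, underwatering) ≈ 0.2003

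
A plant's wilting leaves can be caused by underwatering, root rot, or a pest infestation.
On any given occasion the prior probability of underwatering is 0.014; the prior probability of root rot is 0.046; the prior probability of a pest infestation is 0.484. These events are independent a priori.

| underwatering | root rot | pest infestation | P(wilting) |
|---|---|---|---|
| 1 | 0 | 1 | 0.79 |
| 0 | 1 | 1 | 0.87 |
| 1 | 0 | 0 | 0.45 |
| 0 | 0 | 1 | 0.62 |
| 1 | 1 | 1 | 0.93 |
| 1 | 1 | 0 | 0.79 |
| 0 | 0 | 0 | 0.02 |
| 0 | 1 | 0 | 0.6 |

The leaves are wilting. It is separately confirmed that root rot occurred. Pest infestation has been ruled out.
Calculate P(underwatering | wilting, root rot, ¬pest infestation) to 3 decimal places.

Weight on underwatering=true, given the evidence: 0.79×0.014 = 0.011060
Denominator P(wilting | root rot, ¬pest infestation): 0.6×0.986 + 0.79×0.014 = 0.602660
P(underwatering | wilting, root rot, ¬pest infestation) = 0.011060/0.602660 ≈ 0.018

P(underwatering | wilting, root rot, ¬pest infestation) ≈ 0.018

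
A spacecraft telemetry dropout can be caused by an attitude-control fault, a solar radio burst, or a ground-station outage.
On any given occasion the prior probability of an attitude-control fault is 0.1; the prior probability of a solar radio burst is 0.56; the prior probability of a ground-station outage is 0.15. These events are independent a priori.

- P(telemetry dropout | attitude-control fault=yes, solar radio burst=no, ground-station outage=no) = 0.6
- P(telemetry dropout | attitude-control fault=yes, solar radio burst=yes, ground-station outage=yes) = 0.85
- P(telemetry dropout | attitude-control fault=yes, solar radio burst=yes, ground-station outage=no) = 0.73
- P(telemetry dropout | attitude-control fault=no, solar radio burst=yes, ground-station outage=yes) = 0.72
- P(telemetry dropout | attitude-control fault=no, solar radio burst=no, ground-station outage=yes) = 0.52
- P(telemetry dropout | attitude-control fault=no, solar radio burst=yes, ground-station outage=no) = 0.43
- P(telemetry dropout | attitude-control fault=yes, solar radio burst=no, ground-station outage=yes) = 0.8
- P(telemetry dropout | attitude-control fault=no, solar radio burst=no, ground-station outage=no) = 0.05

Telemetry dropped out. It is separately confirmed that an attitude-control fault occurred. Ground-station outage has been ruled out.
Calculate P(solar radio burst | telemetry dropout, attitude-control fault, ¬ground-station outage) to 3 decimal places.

By total probability over both values of solar radio burst:
  P(telemetry dropout | attitude-control fault, ¬ground-station outage) = 0.6·0.44 + 0.73·0.56
        = 0.264000 + 0.408800 = 0.672800
Configurations with solar radio burst contribute 0.408800, so
  P(solar radio burst | telemetry dropout, attitude-control fault, ¬ground-station outage) = 0.408800 / 0.672800 ≈ 0.608

P(solar radio burst | telemetry dropout, attitude-control fault, ¬ground-station outage) ≈ 0.608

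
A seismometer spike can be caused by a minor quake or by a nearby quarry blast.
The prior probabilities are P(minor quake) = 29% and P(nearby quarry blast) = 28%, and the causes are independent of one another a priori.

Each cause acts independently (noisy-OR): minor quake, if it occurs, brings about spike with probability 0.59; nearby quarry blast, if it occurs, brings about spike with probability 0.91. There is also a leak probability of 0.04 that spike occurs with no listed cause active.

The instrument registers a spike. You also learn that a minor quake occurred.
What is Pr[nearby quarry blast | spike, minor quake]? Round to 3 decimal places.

Under noisy-OR, P(spike | causes) = 1 − (1−0.04)·∏(1−qᵢ) over the active causes.
Weight on nearby quarry blast=true, given the evidence: 0.964576×0.28 = 0.270081
Denominator P(spike | minor quake): 0.6064×0.72 + 0.964576×0.28 = 0.706689
P(nearby quarry blast | spike, minor quake) = 0.270081/0.706689 ≈ 0.382

Pr[nearby quarry blast | spike, minor quake] ≈ 0.382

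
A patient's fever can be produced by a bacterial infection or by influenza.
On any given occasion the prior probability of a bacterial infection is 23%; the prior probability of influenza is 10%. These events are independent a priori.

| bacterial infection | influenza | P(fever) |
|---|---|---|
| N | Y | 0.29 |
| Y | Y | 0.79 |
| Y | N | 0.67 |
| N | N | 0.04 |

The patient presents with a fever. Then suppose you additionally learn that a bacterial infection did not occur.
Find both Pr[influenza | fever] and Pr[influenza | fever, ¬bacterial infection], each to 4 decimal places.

For the numerator, keep only influenza=true terms: 0.022330 + 0.018170 = 0.040500
The normalizing constant is 0.04*0.77*0.9 + 0.29*0.77*0.1 + 0.67*0.23*0.9 + 0.79*0.23*0.1 = 0.206910
Posterior = 0.040500 / 0.206910 ≈ 0.1957

Now condition on the additional information:
Sum P(fever|·) weighted by the priors over both values of influenza:
  P(fever | ¬bacterial infection) = 0.04·0.9 + 0.29·0.1
        = 0.036000 + 0.029000 = 0.065000
Keeping only the influenza-present terms gives 0.029000, so
  P(influenza | fever, ¬bacterial infection) = 0.029000 / 0.065000 ≈ 0.4462
With bacterial infection excluded, influenza must carry more of the explanatory weight for the fever.

Pr[influenza | fever] ≈ 0.1957; Pr[influenza | fever, ¬bacterial infection] ≈ 0.4462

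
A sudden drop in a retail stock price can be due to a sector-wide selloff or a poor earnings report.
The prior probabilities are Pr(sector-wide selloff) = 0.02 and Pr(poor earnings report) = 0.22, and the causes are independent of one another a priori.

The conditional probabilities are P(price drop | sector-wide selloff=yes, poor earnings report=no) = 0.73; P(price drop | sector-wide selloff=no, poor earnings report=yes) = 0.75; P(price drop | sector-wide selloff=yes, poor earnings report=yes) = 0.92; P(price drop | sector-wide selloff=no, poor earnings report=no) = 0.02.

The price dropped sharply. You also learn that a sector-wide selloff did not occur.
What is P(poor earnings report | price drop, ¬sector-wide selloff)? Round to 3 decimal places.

P(poor earnings report | price drop, ¬sector-wide selloff) ≈ 0.914

P(price drop | ¬sector-wide selloff) = 0.02·0.78 + 0.75·0.22 = 0.015600 + 0.165000 = 0.180600
The poor earnings report-present share is 0.75·0.22 = 0.165000.
P(poor earnings report | price drop, ¬sector-wide selloff) = 0.165000 / 0.180600 ≈ 0.914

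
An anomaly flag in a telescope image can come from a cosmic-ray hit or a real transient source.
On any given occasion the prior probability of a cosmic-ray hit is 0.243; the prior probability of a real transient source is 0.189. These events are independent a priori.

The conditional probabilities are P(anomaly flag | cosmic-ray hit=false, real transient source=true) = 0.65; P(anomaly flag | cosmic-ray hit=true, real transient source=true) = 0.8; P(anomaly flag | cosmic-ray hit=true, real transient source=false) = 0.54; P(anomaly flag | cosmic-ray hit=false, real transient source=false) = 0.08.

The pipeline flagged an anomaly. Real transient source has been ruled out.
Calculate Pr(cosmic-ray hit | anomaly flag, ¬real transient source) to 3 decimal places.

Pr(cosmic-ray hit | anomaly flag, ¬real transient source) ≈ 0.684

P(anomaly flag | ¬real transient source) = 0.08*0.757 + 0.54*0.243 = 0.060560 + 0.131220 = 0.191780
The cosmic-ray hit-present share is 0.54*0.243 = 0.131220.
So P(cosmic-ray hit | anomaly flag, ¬real transient source) = 0.131220/0.191780 ≈ 0.684.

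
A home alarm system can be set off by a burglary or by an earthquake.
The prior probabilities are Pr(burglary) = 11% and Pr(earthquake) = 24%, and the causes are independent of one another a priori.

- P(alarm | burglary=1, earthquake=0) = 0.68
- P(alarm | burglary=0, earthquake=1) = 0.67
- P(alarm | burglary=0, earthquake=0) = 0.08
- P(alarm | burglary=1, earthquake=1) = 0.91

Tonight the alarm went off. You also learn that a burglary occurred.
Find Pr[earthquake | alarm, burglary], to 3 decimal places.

Pr[earthquake | alarm, burglary] ≈ 0.297

By total probability over both values of earthquake:
  P(alarm | burglary) = 0.68·0.76 + 0.91·0.24
        = 0.516800 + 0.218400 = 0.735200
Keeping only the earthquake-present terms gives 0.218400, so
  P(earthquake | alarm, burglary) = 0.218400 / 0.735200 ≈ 0.297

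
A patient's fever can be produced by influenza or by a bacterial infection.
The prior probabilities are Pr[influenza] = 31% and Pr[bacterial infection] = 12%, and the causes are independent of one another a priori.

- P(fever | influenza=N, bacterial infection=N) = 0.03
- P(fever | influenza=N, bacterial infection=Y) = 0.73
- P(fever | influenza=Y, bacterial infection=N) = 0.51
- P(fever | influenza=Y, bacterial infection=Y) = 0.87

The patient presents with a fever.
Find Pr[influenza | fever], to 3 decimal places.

Weight on influenza=true, given the evidence: 0.139128 + 0.032364 = 0.171492
The normalizing constant is 0.03*0.69*0.88 + 0.73*0.69*0.12 + 0.51*0.31*0.88 + 0.87*0.31*0.12 = 0.250152
Posterior = 0.171492 / 0.250152 ≈ 0.686

Pr[influenza | fever] ≈ 0.686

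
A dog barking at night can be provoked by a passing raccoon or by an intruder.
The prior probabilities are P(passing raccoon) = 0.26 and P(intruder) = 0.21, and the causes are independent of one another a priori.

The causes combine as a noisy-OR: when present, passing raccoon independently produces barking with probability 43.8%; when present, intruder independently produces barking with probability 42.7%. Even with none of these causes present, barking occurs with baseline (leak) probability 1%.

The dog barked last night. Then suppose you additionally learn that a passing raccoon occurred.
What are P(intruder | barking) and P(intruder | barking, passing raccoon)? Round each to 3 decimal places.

P(intruder | barking) ≈ 0.519; P(intruder | barking, passing raccoon) ≈ 0.290

Under noisy-OR, P(barking | causes) = 1 − (1−0.01)·∏(1−qᵢ) over the active causes.
For the numerator, keep only intruder=true terms: 0.067246 + 0.037193 = 0.104439
The normalizing constant is 0.01*0.74*0.79 + 0.43273*0.74*0.21 + 0.44362*0.26*0.79 + 0.681194*0.26*0.21 = 0.201405
P(intruder | barking) = 0.104439/0.201405 ≈ 0.519

Now condition on the additional information:
Sum P(barking|·) weighted by the priors over both values of intruder:
  P(barking | passing raccoon) = 0.44362*0.79 + 0.681194*0.21
        = 0.350460 + 0.143051 = 0.493511
Configurations with intruder contribute 0.143051, so
  P(intruder | barking, passing raccoon) = 0.143051 / 0.493511 ≈ 0.290
This is intercausal reasoning (explaining away): once passing raccoon accounts for the barking, intruder becomes less likely.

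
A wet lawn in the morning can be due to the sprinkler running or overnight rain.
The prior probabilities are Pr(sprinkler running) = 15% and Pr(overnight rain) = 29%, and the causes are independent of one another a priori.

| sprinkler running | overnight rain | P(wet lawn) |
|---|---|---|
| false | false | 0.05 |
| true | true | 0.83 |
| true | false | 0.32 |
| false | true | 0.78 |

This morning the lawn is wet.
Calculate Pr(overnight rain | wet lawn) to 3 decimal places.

P(wet lawn) = 0.05·0.85·0.71 + 0.78·0.85·0.29 + 0.32·0.15·0.71 + 0.83·0.15·0.29 = 0.030175 + 0.192270 + 0.034080 + 0.036105 = 0.292630
The overnight rain-present share is 0.192270 + 0.036105 = 0.228375.
Hence the posterior is 0.228375/0.292630 ≈ 0.780.

Pr(overnight rain | wet lawn) ≈ 0.780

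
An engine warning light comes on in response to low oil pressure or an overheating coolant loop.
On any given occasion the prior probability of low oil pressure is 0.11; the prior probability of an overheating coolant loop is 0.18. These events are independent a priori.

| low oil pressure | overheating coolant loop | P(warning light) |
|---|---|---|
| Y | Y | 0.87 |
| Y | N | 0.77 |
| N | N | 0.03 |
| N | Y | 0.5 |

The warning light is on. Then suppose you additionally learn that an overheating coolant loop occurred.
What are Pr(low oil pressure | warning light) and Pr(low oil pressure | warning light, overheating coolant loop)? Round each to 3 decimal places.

Pr(low oil pressure | warning light) ≈ 0.459; Pr(low oil pressure | warning light, overheating coolant loop) ≈ 0.177

P(warning light) = 0.03·0.89·0.82 + 0.5·0.89·0.18 + 0.77·0.11·0.82 + 0.87·0.11·0.18 = 0.021894 + 0.080100 + 0.069454 + 0.017226 = 0.188674
The low oil pressure-present share is 0.069454 + 0.017226 = 0.086680.
Hence the posterior is 0.086680/0.188674 ≈ 0.459.

With the extra evidence:
Numerator (weight on configurations with low oil pressure): 0.87·0.11 = 0.095700
Normalizer over all consistent configurations: 0.5·0.89 + 0.87·0.11 = 0.540700
Posterior = 0.095700 / 0.540700 ≈ 0.177
The drop from 0.459 to 0.177 is the explaining-away (discounting) effect.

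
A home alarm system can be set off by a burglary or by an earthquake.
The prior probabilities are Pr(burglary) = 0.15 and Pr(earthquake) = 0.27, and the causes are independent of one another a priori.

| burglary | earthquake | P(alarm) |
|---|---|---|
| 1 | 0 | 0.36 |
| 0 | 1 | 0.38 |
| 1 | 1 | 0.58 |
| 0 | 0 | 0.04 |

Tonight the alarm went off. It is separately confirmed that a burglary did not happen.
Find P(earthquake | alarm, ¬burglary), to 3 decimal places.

Numerator (weight on configurations with earthquake): 0.38×0.27 = 0.102600
The normalizing constant is 0.04×0.73 + 0.38×0.27 = 0.131800
Posterior = 0.102600 / 0.131800 ≈ 0.778

P(earthquake | alarm, ¬burglary) ≈ 0.778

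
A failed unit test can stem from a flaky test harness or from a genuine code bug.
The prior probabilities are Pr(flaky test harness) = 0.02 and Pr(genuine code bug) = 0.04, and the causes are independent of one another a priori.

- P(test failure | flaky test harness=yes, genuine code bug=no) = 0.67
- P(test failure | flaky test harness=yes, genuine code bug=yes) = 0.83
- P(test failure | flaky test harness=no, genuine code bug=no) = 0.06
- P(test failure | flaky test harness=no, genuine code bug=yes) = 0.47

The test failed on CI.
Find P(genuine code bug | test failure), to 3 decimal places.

P(test failure) = 0.06×0.98×0.96 + 0.47×0.98×0.04 + 0.67×0.02×0.96 + 0.83×0.02×0.04 = 0.056448 + 0.018424 + 0.012864 + 0.000664 = 0.088400
The genuine code bug-present share is 0.018424 + 0.000664 = 0.019088.
P(genuine code bug | test failure) = 0.019088 / 0.088400 ≈ 0.216

P(genuine code bug | test failure) ≈ 0.216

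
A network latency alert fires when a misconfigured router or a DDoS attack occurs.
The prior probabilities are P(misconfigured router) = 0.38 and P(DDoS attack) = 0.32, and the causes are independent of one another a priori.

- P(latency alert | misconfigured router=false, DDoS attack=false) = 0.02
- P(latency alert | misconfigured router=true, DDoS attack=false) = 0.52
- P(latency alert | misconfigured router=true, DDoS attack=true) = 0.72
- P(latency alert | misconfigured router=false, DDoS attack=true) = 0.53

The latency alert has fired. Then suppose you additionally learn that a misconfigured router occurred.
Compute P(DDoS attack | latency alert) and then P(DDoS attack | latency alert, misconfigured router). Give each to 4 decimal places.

P(DDoS attack | latency alert) ≈ 0.5744; P(DDoS attack | latency alert, misconfigured router) ≈ 0.3945

For the numerator, keep only DDoS attack=true terms: 0.105152 + 0.087552 = 0.192704
Denominator P(latency alert): 0.02·0.62·0.68 + 0.53·0.62·0.32 + 0.52·0.38·0.68 + 0.72·0.38·0.32 = 0.335504
Posterior = 0.192704 / 0.335504 ≈ 0.5744

Now condition on the additional information:
Weight on DDoS attack=true, given the evidence: 0.72·0.32 = 0.230400
The normalizing constant is 0.52·0.68 + 0.72·0.32 = 0.584000
Posterior = 0.230400 / 0.584000 ≈ 0.3945
— misconfigured router explains away the evidence for DDoS attack.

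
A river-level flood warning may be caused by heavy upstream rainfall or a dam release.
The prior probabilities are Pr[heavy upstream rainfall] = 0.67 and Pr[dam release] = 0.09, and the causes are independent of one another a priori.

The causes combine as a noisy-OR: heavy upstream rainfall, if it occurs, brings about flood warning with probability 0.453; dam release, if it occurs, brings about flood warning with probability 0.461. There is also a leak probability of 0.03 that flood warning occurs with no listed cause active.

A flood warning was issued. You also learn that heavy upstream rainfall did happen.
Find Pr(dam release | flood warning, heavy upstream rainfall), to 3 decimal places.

Pr(dam release | flood warning, heavy upstream rainfall) ≈ 0.131

Under noisy-OR, P(flood warning | causes) = 1 − (1−0.03)·∏(1−qᵢ) over the active causes.
P(flood warning | heavy upstream rainfall) = 0.46941·0.91 + 0.714012·0.09 = 0.427163 + 0.064261 = 0.491424
Of this, 0.064261 comes from 0.714012·0.09 (the dam release=true cases).
So P(dam release | flood warning, heavy upstream rainfall) = 0.064261/0.491424 ≈ 0.131.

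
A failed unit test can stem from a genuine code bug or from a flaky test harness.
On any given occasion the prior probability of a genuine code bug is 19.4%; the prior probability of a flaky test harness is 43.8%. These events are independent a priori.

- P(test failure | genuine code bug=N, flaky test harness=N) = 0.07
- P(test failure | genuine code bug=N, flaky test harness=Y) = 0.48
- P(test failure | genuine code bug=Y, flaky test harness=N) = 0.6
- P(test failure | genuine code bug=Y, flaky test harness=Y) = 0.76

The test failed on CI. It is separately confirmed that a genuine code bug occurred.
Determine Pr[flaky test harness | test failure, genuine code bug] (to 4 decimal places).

Enumerate both values of flaky test harness and weight by the priors:
  P(test failure | genuine code bug) = 0.6·0.562 + 0.76·0.438
        = 0.337200 + 0.332880 = 0.670080
Keeping only the flaky test harness-present terms gives 0.332880, so
  P(flaky test harness | test failure, genuine code bug) = 0.332880 / 0.670080 ≈ 0.4968

Pr[flaky test harness | test failure, genuine code bug] ≈ 0.4968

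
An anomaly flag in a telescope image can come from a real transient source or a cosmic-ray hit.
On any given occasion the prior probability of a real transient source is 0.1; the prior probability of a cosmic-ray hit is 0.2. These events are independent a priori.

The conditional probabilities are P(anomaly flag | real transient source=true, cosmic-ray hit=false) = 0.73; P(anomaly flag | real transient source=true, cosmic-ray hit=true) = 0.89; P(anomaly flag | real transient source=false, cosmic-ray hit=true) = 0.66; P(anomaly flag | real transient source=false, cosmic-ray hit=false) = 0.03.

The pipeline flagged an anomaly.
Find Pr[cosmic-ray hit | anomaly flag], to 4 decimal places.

Pr[cosmic-ray hit | anomaly flag] ≈ 0.6307

For the numerator, keep only cosmic-ray hit=true terms: 0.118800 + 0.017800 = 0.136600
The normalizing constant is 0.03·0.9·0.8 + 0.66·0.9·0.2 + 0.73·0.1·0.8 + 0.89·0.1·0.2 = 0.216600
Posterior = 0.136600 / 0.216600 ≈ 0.6307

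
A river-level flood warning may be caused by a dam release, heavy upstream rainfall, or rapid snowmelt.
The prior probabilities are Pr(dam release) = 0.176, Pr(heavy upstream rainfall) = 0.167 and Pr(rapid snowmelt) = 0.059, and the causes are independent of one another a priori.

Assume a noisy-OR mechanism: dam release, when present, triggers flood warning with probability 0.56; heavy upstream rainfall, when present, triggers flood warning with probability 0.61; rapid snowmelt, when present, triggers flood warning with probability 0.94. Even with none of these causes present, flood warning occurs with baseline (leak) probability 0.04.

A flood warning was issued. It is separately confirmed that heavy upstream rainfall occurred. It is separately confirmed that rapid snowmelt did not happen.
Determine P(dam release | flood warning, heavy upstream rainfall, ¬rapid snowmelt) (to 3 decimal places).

P(dam release | flood warning, heavy upstream rainfall, ¬rapid snowmelt) ≈ 0.222

Under noisy-OR, P(flood warning | causes) = 1 − (1−0.04)·∏(1−qᵢ) over the active causes.
Sum P(flood warning|·) weighted by the priors over both values of dam release:
  P(flood warning | heavy upstream rainfall, ¬rapid snowmelt) = 0.6256*0.824 + 0.835264*0.176
        = 0.515494 + 0.147006 = 0.662500
Keeping only the dam release-present terms gives 0.147006, so
  P(dam release | flood warning, heavy upstream rainfall, ¬rapid snowmelt) = 0.147006 / 0.662500 ≈ 0.222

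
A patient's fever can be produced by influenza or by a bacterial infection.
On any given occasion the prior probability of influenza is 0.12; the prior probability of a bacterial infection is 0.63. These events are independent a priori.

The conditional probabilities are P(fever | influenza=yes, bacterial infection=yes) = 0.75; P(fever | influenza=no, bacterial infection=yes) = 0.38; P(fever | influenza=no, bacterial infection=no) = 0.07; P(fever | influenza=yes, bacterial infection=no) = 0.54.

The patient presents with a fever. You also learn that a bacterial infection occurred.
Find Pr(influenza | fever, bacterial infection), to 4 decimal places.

P(fever | bacterial infection) = 0.38*0.88 + 0.75*0.12 = 0.334400 + 0.090000 = 0.424400
Restricting to configurations with influenza present: 0.75*0.12 = 0.090000.
P(influenza | fever, bacterial infection) = 0.090000 / 0.424400 ≈ 0.2121

Pr(influenza | fever, bacterial infection) ≈ 0.2121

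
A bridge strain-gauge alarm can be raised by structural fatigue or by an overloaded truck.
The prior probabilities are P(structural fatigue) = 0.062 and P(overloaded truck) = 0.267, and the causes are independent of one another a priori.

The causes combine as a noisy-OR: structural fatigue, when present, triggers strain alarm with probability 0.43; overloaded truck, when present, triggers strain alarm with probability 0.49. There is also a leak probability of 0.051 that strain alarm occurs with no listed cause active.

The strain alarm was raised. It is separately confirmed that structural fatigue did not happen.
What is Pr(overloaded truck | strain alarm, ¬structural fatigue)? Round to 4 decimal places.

Pr(overloaded truck | strain alarm, ¬structural fatigue) ≈ 0.7866

Under noisy-OR, P(strain alarm | causes) = 1 − (1−0.051)·∏(1−qᵢ) over the active causes.
P(strain alarm | ¬structural fatigue) = 0.051×0.733 + 0.51601×0.267 = 0.037383 + 0.137775 = 0.175158
Of this, 0.137775 comes from 0.51601×0.267 (the overloaded truck=true cases).
P(overloaded truck | strain alarm, ¬structural fatigue) = 0.137775 / 0.175158 ≈ 0.7866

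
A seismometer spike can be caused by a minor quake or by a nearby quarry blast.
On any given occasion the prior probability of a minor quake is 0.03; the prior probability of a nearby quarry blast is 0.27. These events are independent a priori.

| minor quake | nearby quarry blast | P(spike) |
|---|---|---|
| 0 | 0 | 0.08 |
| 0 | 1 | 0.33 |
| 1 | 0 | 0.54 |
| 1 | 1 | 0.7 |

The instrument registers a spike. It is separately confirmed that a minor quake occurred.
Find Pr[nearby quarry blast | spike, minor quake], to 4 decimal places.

By total probability over both values of nearby quarry blast:
  P(spike | minor quake) = 0.54×0.73 + 0.7×0.27
        = 0.394200 + 0.189000 = 0.583200
Keeping only the nearby quarry blast-present terms gives 0.189000, so
  P(nearby quarry blast | spike, minor quake) = 0.189000 / 0.583200 ≈ 0.3241

Pr[nearby quarry blast | spike, minor quake] ≈ 0.3241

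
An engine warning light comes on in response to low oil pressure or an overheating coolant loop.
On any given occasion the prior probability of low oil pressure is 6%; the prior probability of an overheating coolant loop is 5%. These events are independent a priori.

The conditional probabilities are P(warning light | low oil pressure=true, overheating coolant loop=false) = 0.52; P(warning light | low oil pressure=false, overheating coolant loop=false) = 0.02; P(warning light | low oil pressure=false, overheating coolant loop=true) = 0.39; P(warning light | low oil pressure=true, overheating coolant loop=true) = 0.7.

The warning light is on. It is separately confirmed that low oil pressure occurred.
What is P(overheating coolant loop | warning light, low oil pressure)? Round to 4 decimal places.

P(overheating coolant loop | warning light, low oil pressure) ≈ 0.0662

P(warning light | low oil pressure) = 0.52·0.95 + 0.7·0.05 = 0.494000 + 0.035000 = 0.529000
The overheating coolant loop-present share is 0.7·0.05 = 0.035000.
Hence the posterior is 0.035000/0.529000 ≈ 0.0662.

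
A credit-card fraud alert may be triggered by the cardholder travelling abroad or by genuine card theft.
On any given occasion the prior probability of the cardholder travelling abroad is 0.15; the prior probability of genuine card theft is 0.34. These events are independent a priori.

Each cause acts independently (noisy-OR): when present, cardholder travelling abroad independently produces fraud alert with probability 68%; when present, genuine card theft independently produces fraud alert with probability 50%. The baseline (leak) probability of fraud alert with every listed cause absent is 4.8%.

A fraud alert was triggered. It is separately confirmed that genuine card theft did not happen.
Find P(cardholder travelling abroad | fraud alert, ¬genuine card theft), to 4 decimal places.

Under noisy-OR, P(fraud alert | causes) = 1 − (1−0.048)·∏(1−qᵢ) over the active causes.
Sum P(fraud alert|·) weighted by the priors over both values of cardholder travelling abroad:
  P(fraud alert | ¬genuine card theft) = 0.048*0.85 + 0.69536*0.15
        = 0.040800 + 0.104304 = 0.145104
Keeping only the cardholder travelling abroad-present terms gives 0.104304, so
  P(cardholder travelling abroad | fraud alert, ¬genuine card theft) = 0.104304 / 0.145104 ≈ 0.7188

P(cardholder travelling abroad | fraud alert, ¬genuine card theft) ≈ 0.7188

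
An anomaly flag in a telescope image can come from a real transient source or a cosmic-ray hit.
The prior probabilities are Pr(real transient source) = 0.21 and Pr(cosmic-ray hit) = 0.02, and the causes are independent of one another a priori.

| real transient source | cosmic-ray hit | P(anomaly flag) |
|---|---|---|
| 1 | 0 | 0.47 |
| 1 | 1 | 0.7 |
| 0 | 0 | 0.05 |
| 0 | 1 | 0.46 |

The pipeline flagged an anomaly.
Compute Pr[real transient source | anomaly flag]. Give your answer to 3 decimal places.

By total probability over the 4 (real transient source, cosmic-ray hit) configurations:
  P(anomaly flag) = 0.05*0.79*0.98 + 0.46*0.79*0.02 + 0.47*0.21*0.98 + 0.7*0.21*0.02
        = 0.038710 + 0.007268 + 0.096726 + 0.002940 = 0.145644
The terms with real transient source present sum to 0.099666, so
  P(real transient source | anomaly flag) = 0.099666 / 0.145644 ≈ 0.684

Pr[real transient source | anomaly flag] ≈ 0.684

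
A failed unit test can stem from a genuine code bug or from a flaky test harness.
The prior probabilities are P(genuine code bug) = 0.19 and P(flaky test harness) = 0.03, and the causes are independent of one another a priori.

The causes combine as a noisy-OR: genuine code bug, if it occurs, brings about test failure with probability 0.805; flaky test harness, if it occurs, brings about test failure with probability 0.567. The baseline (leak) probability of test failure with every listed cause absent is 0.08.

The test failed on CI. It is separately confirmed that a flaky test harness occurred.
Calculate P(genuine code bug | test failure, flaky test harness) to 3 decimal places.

Under noisy-OR, P(test failure | causes) = 1 − (1−0.08)·∏(1−qᵢ) over the active causes.
P(test failure | flaky test harness) = 0.60164×0.81 + 0.92232×0.19 = 0.487328 + 0.175241 = 0.662569
The genuine code bug-present share is 0.92232×0.19 = 0.175241.
So P(genuine code bug | test failure, flaky test harness) = 0.175241/0.662569 ≈ 0.264.

P(genuine code bug | test failure, flaky test harness) ≈ 0.264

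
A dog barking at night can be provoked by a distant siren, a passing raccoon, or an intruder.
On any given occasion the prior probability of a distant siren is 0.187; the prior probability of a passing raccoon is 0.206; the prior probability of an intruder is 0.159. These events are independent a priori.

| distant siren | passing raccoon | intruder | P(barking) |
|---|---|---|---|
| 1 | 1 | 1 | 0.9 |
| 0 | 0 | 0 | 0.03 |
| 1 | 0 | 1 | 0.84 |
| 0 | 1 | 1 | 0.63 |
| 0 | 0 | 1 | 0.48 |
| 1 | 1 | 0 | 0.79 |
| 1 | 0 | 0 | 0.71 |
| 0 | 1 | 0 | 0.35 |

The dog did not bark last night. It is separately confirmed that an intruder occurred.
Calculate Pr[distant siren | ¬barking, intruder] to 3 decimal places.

Sum P(¬barking|·) weighted by the priors over the 4 (distant siren, passing raccoon) configurations:
  P(¬barking | intruder) = 0.52·0.813·0.794 + 0.37·0.813·0.206 + 0.16·0.187·0.794 + 0.1·0.187·0.206
        = 0.335671 + 0.061967 + 0.023756 + 0.003852 = 0.425246
The terms with distant siren present sum to 0.027608, so
  P(distant siren | ¬barking, intruder) = 0.027608 / 0.425246 ≈ 0.065

Pr[distant siren | ¬barking, intruder] ≈ 0.065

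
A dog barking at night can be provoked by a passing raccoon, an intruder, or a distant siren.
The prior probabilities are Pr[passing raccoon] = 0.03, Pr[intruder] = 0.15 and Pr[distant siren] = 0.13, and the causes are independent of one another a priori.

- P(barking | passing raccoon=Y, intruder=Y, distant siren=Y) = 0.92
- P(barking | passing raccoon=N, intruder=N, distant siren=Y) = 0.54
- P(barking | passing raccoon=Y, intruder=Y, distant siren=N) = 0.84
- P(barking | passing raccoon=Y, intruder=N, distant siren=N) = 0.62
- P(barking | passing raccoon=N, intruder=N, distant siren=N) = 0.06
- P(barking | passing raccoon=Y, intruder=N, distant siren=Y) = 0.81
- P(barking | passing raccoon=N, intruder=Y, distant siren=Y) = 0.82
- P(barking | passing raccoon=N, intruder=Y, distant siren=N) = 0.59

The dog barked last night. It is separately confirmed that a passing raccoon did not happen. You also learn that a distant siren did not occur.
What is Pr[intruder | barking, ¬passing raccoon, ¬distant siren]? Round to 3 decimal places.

Sum P(barking|·) weighted by the priors over both values of intruder:
  P(barking | ¬passing raccoon, ¬distant siren) = 0.06×0.85 + 0.59×0.15
        = 0.051000 + 0.088500 = 0.139500
The terms with intruder present sum to 0.088500, so
  P(intruder | barking, ¬passing raccoon, ¬distant siren) = 0.088500 / 0.139500 ≈ 0.634

Pr[intruder | barking, ¬passing raccoon, ¬distant siren] ≈ 0.634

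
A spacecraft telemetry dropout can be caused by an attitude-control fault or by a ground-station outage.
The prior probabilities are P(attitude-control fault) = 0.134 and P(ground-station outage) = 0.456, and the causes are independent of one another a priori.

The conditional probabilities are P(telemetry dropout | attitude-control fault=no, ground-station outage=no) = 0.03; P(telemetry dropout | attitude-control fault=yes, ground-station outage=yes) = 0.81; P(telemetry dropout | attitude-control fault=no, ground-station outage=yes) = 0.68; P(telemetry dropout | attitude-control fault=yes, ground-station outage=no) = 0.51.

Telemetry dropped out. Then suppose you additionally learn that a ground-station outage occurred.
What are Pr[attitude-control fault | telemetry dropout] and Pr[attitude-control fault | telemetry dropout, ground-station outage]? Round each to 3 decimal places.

Numerator (weight on configurations with attitude-control fault): 0.037177 + 0.049494 = 0.086671
The normalizing constant is 0.03·0.866·0.544 + 0.68·0.866·0.456 + 0.51·0.134·0.544 + 0.81·0.134·0.456 = 0.369333
Posterior = 0.086671 / 0.369333 ≈ 0.235

Now condition on the additional information:
Weight on attitude-control fault=true, given the evidence: 0.81*0.134 = 0.108540
Denominator P(telemetry dropout | ground-station outage): 0.68*0.866 + 0.81*0.134 = 0.697420
Posterior = 0.108540 / 0.697420 ≈ 0.156

Pr[attitude-control fault | telemetry dropout] ≈ 0.235; Pr[attitude-control fault | telemetry dropout, ground-station outage] ≈ 0.156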